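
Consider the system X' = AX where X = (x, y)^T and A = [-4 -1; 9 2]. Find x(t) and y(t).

x(t) = -C_1e^(-t) - C_2te^(-t) + C_2e^(-t), y(t) = 3C_1e^(-t) + 3C_2te^(-t) - 2C_2e^(-t)

Coefficient matrix A = [[-4, -1], [9, 2]].
Characteristic polynomial det(A - λI) = λ^2 + 2λ + 1 = 0.
Single eigenvalue λ = -1 with algebraic multiplicity 2.
Eigenvector v = (-1,3); generalized eigenvector w with (A-λI)w=v is (1,-2).
General solution: e^(-t)[C_1·v + C_2·(t·v + w)].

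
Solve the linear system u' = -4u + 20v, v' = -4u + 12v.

u(t) = K_1e^(4t)sin(4t) + 2K_1e^(4t)cos(4t) + 2K_2e^(4t)sin(4t) - K_2e^(4t)cos(4t), v(t) = K_1e^(4t)cos(4t) + K_2e^(4t)sin(4t)

Coefficient matrix A = [[-4, 20], [-4, 12]].
Characteristic polynomial det(A - λI) = λ^2 - 8λ + 32 = 0.
Eigenvalues λ = 4 ± 4i (complex conjugate pair).
For λ=4+4i: an eigenvector is (2,1) - i(1,0) = (2 - i, 1).
A real fundamental pair from Re and Im of e^((4+4i)t)v: X_1 = e^(4t)(cos(4t)·(2,1) + sin(4t)·(1,0)), X_2 = e^(4t)(sin(4t)·(2,1) - cos(4t)·(1,0)).
General solution: K_1X_1 + K_2X_2.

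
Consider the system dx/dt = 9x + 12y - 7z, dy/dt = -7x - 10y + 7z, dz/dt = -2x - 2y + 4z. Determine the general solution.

x(t) = c_1e^(4t) + c_2e^(2t) - c_3e^(-3t), y(t) = -c_1e^(4t) + c_3e^(-3t), z(t) = -c_1e^(4t) + c_2e^(2t)

Coefficient matrix A = [[9, 12, -7], [-7, -10, 7], [-2, -2, 4]].
det(A - λI) = 0 gives eigenvalues λ = 4, 2, -3.
For λ=4: eigenvector (1,-1,-1).
For λ=2: eigenvector (1,0,1).
For λ=-3: eigenvector (-1,1,0).
General solution: c_1e^(4t)(1,-1,-1) + c_2e^(2t)(1,0,1) + c_3e^(-3t)(-1,1,0).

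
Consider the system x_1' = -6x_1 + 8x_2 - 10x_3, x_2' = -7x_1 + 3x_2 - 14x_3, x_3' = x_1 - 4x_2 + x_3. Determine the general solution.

Coefficient matrix A = [[-6, 8, -10], [-7, 3, -14], [1, -4, 1]].
det(A - λI) = 0 gives eigenvalues λ = 3, -1, -4.
For λ=3: eigenvector (2,1,-1).
For λ=-1: eigenvector (2,0,-1).
For λ=-4: eigenvector (-1,1,1).
General solution: c_1e^(3t)(2,1,-1) + c_2e^(-t)(2,0,-1) + c_3e^(-4t)(-1,1,1).

x_1(t) = 2c_1e^(3t) + 2c_2e^(-t) - c_3e^(-4t), x_2(t) = c_1e^(3t) + c_3e^(-4t), x_3(t) = -c_1e^(3t) - c_2e^(-t) + c_3e^(-4t)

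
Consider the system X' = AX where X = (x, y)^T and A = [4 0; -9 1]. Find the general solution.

x(t) = K_1e^(4t), y(t) = -3K_1e^(4t) - K_2e^(t)

Coefficient matrix A = [[4, 0], [-9, 1]].
Characteristic polynomial det(A - λI) = λ^2 - 5λ + 4 = 0.
Eigenvalues λ = 4, 1.
For λ=4: (A-λI) row 2 is [-9, -3], so an eigenvector is (1, -3).
For λ=1: (A-λI) row 1 is [3, 0], so an eigenvector is (0, -1).
General solution: K_1e^(4t)(1,-3) + K_2e^(t)(0,-1).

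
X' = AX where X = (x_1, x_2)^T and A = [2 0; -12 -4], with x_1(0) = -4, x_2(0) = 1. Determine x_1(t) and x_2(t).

x_1(t) = -4e^(2t), x_2(t) = 8e^(2t) - 7e^(-4t)

Coefficient matrix A = [[2, 0], [-12, -4]].
Characteristic polynomial det(A - λI) = λ^2 + 2λ - 8 = 0.
Eigenvalues λ = 2, -4.
For λ=2: (A-λI) row 2 is [-12, -6], so an eigenvector is (1, -2).
For λ=-4: (A-λI) row 1 is [6, 0], so an eigenvector is (0, 1).
General solution: C_1e^(2t)(1,-2) + C_2e^(-4t)(0,1).
Applying x_1(0)=-4, x_2(0)=1 gives C_1=-4, C_2=-7.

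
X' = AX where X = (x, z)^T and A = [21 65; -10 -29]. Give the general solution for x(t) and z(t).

Coefficient matrix A = [[21, 65], [-10, -29]].
Characteristic polynomial det(A - λI) = λ^2 + 8λ + 41 = 0.
Eigenvalues λ = -4 ± 5i (complex conjugate pair).
For λ=-4+5i: an eigenvector is (2,-1) - i(-3,1) = (2 + 3i, -1 - i).
A real fundamental pair from Re and Im of e^((-4+5i)t)v: X_1 = e^(-4t)(cos(5t)·(2,-1) + sin(5t)·(-3,1)), X_2 = e^(-4t)(sin(5t)·(2,-1) - cos(5t)·(-3,1)).
General solution: c_1X_1 + c_2X_2.

x(t) = -3c_1e^(-4t)sin(5t) + 2c_1e^(-4t)cos(5t) + 2c_2e^(-4t)sin(5t) + 3c_2e^(-4t)cos(5t), z(t) = c_1e^(-4t)sin(5t) - c_1e^(-4t)cos(5t) - c_2e^(-4t)sin(5t) - c_2e^(-4t)cos(5t)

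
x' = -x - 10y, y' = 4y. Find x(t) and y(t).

Coefficient matrix A = [[-1, -10], [0, 4]].
Characteristic polynomial det(A - λI) = λ^2 - 3λ - 4 = 0.
Eigenvalues λ = -1, 4.
For λ=-1: (A-λI) row 1 is [0, -10], so an eigenvector is (1, 0).
For λ=4: (A-λI) row 1 is [-5, -10], so an eigenvector is (-2, 1).
General solution: c_1e^(-t)(1,0) + c_2e^(4t)(-2,1).

x(t) = c_1e^(-t) - 2c_2e^(4t), y(t) = c_2e^(4t)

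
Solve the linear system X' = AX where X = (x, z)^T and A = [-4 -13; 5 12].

x(t) = -3K_1e^(4t)sin(t) + 2K_1e^(4t)cos(t) + 2K_2e^(4t)sin(t) + 3K_2e^(4t)cos(t), z(t) = 2K_1e^(4t)sin(t) - K_1e^(4t)cos(t) - K_2e^(4t)sin(t) - 2K_2e^(4t)cos(t)

Coefficient matrix A = [[-4, -13], [5, 12]].
Characteristic polynomial det(A - λI) = λ^2 - 8λ + 17 = 0.
Eigenvalues λ = 4 ± i (complex conjugate pair).
For λ=4+i: an eigenvector is (2,-1) - i(-3,2) = (2 + 3i, -1 - 2i).
A real fundamental pair from Re and Im of e^((4+i)t)v: X_1 = e^(4t)(cos(t)·(2,-1) + sin(t)·(-3,2)), X_2 = e^(4t)(sin(t)·(2,-1) - cos(t)·(-3,2)).
General solution: K_1X_1 + K_2X_2.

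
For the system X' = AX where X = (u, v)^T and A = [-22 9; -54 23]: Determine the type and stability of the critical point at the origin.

A = [[-22,9],[-54,23]]; det(A-λI) = λ^2 - λ - 20.
λ = 5, -4: opposite signs.

saddle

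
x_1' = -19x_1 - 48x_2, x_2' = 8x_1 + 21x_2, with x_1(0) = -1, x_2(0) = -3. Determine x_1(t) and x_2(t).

Coefficient matrix A = [[-19, -48], [8, 21]].
Characteristic polynomial det(A - λI) = λ^2 - 2λ - 15 = 0.
Eigenvalues λ = 5, -3.
For λ=5: (A-λI) row 1 is [-24, -48], so an eigenvector is (-2, 1).
For λ=-3: (A-λI) row 1 is [-16, -48], so an eigenvector is (-3, 1).
General solution: c_1e^(5t)(-2,1) + c_2e^(-3t)(-3,1).
Applying x_1(0)=-1, x_2(0)=-3 gives c_1=-10, c_2=7.

x_1(t) = 20e^(5t) - 21e^(-3t), x_2(t) = -10e^(5t) + 7e^(-3t)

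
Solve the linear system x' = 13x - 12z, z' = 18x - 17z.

x(t) = -2c_1e^(-5t) - c_2e^(t), z(t) = -3c_1e^(-5t) - c_2e^(t)

Coefficient matrix A = [[13, -12], [18, -17]].
Characteristic polynomial det(A - λI) = λ^2 + 4λ - 5 = 0.
Eigenvalues λ = -5, 1.
For λ=-5: (A-λI) row 1 is [18, -12], so an eigenvector is (-2, -3).
For λ=1: (A-λI) row 1 is [12, -12], so an eigenvector is (-1, -1).
General solution: c_1e^(-5t)(-2,-3) + c_2e^(t)(-1,-1).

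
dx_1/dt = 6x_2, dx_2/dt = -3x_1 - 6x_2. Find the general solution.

Coefficient matrix A = [[0, 6], [-3, -6]].
Characteristic polynomial det(A - λI) = λ^2 + 6λ + 18 = 0.
Eigenvalues λ = -3 ± 3i (complex conjugate pair).
For λ=-3+3i: an eigenvector is (-1,0) - i(-1,1) = (-1 + i, 0 - i).
A real fundamental pair from Re and Im of e^((-3+3i)t)v: X_1 = e^(-3t)(cos(3t)·(-1,0) + sin(3t)·(-1,1)), X_2 = e^(-3t)(sin(3t)·(-1,0) - cos(3t)·(-1,1)).
General solution: C_1X_1 + C_2X_2.

x_1(t) = -C_1e^(-3t)sin(3t) - C_1e^(-3t)cos(3t) - C_2e^(-3t)sin(3t) + C_2e^(-3t)cos(3t), x_2(t) = C_1e^(-3t)sin(3t) - C_2e^(-3t)cos(3t)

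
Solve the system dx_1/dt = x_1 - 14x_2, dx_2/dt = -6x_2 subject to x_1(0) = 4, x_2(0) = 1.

Coefficient matrix A = [[1, -14], [0, -6]].
Characteristic polynomial det(A - λI) = λ^2 + 5λ - 6 = 0.
Eigenvalues λ = -6, 1.
For λ=-6: (A-λI) row 1 is [7, -14], so an eigenvector is (2, 1).
For λ=1: (A-λI) row 1 is [0, -14], so an eigenvector is (-1, 0).
General solution: K_1e^(-6t)(2,1) + K_2e^(t)(-1,0).
Applying x_1(0)=4, x_2(0)=1 gives K_1=1, K_2=-2.

x_1(t) = 2e^(t) + 2e^(-6t), x_2(t) = e^(-6t)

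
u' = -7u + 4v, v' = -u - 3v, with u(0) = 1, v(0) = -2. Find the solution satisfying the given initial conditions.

u(t) = -10te^(-5t) + e^(-5t), v(t) = -5te^(-5t) - 2e^(-5t)

Coefficient matrix A = [[-7, 4], [-1, -3]].
Characteristic polynomial det(A - λI) = λ^2 + 10λ + 25 = 0.
Single eigenvalue λ = -5 with algebraic multiplicity 2.
Eigenvector v = (2,1); generalized eigenvector w with (A-λI)w=v is (3,2).
General solution: e^(-5t)[K_1·v + K_2·(t·v + w)].
Applying u(0)=1, v(0)=-2 gives K_1=8, K_2=-5.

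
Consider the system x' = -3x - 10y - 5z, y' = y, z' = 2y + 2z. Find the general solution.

Coefficient matrix A = [[-3, -10, -5], [0, 1, 0], [0, 2, 2]].
det(A - λI) = 0 gives eigenvalues λ = 2, 1, -3.
For λ=2: eigenvector (1,0,-1).
For λ=1: eigenvector (0,1,-2).
For λ=-3: eigenvector (1,0,0).
General solution: c_1e^(2t)(1,0,-1) + c_2e^(t)(0,1,-2) + c_3e^(-3t)(1,0,0).

x(t) = c_1e^(2t) + c_3e^(-3t), y(t) = c_2e^(t), z(t) = -c_1e^(2t) - 2c_2e^(t)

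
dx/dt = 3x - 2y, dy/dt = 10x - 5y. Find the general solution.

Coefficient matrix A = [[3, -2], [10, -5]].
Characteristic polynomial det(A - λI) = λ^2 + 2λ + 5 = 0.
Eigenvalues λ = -1 ± 2i (complex conjugate pair).
For λ=-1+2i: an eigenvector is (0,1) - i(-1,-2) = (0 + i, 1 + 2i).
A real fundamental pair from Re and Im of e^((-1+2i)t)v: X_1 = e^(-t)(cos(2t)·(0,1) + sin(2t)·(-1,-2)), X_2 = e^(-t)(sin(2t)·(0,1) - cos(2t)·(-1,-2)).
General solution: K_1X_1 + K_2X_2.

x(t) = -K_1e^(-t)sin(2t) + K_2e^(-t)cos(2t), y(t) = -2K_1e^(-t)sin(2t) + K_1e^(-t)cos(2t) + K_2e^(-t)sin(2t) + 2K_2e^(-t)cos(2t)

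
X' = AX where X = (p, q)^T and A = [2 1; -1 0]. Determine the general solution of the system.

p(t) = C_1e^(t) + C_2te^(t) - C_2e^(t), q(t) = -C_1e^(t) - C_2te^(t) + 2C_2e^(t)

Coefficient matrix A = [[2, 1], [-1, 0]].
Characteristic polynomial det(A - λI) = λ^2 - 2λ + 1 = 0.
Single eigenvalue λ = 1 with algebraic multiplicity 2.
Eigenvector v = (1,-1); generalized eigenvector w with (A-λI)w=v is (-1,2).
General solution: e^(t)[C_1·v + C_2·(t·v + w)].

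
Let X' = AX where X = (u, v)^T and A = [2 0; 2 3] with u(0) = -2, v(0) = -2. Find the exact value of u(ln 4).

A = [[2,0],[2,3]]; eigenvalues λ = 3, 2.
Eigenvectors: (0,1) for λ=3, (1,-2) for λ=2.
From the initial condition, c_1 = -6, c_2 = -2.
u(ln 4) = (-6)(4^3)(0) + (-2)(4^2)(1) = -32.

-32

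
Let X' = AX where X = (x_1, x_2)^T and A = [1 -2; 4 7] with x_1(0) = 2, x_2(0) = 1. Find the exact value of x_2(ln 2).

A = [[1,-2],[4,7]]; eigenvalues λ = 5, 3.
Eigenvectors: (1,-2) for λ=5, (1,-1) for λ=3.
From the initial condition, c_1 = -3, c_2 = 5.
x_2(ln 2) = (-3)(2^5)(-2) + (5)(2^3)(-1) = 152.

152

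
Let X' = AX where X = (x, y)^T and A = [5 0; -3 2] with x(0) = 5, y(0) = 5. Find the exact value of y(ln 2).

A = [[5,0],[-3,2]]; eigenvalues λ = 5, 2.
Eigenvectors: (1,-1) for λ=5, (0,-1) for λ=2.
From the initial condition, c_1 = 5, c_2 = -10.
y(ln 2) = (5)(2^5)(-1) + (-10)(2^2)(-1) = -120.

-120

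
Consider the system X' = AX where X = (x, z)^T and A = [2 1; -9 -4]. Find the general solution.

Coefficient matrix A = [[2, 1], [-9, -4]].
Characteristic polynomial det(A - λI) = λ^2 + 2λ + 1 = 0.
Single eigenvalue λ = -1 with algebraic multiplicity 2.
Eigenvector v = (-1,3); generalized eigenvector w with (A-λI)w=v is (0,-1).
General solution: e^(-t)[c_1·v + c_2·(t·v + w)].

x(t) = -c_1e^(-t) - c_2te^(-t), z(t) = 3c_1e^(-t) + 3c_2te^(-t) - c_2e^(-t)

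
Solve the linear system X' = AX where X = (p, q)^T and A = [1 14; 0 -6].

p(t) = -2C_1e^(-6t) - C_2e^(t), q(t) = C_1e^(-6t)

Coefficient matrix A = [[1, 14], [0, -6]].
Characteristic polynomial det(A - λI) = λ^2 + 5λ - 6 = 0.
Eigenvalues λ = -6, 1.
For λ=-6: (A-λI) row 1 is [7, 14], so an eigenvector is (-2, 1).
For λ=1: (A-λI) row 1 is [0, 14], so an eigenvector is (-1, 0).
General solution: C_1e^(-6t)(-2,1) + C_2e^(t)(-1,0).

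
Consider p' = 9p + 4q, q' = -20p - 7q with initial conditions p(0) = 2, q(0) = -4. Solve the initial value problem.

Coefficient matrix A = [[9, 4], [-20, -7]].
Characteristic polynomial det(A - λI) = λ^2 - 2λ + 17 = 0.
Eigenvalues λ = 1 ± 4i (complex conjugate pair).
For λ=1+4i: an eigenvector is (0,1) - i(1,-2) = (0 - i, 1 + 2i).
A real fundamental pair from Re and Im of e^((1+4i)t)v: X_1 = e^(t)(cos(4t)·(0,1) + sin(4t)·(1,-2)), X_2 = e^(t)(sin(4t)·(0,1) - cos(4t)·(1,-2)).
General solution: C_1X_1 + C_2X_2.
Applying p(0)=2, q(0)=-4 gives C_1=0, C_2=-2.

p(t) = 2e^(t)cos(4t), q(t) = -2e^(t)sin(4t) - 4e^(t)cos(4t)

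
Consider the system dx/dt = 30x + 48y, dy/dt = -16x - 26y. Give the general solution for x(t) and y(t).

x(t) = 3C_1e^(-2t) + 2C_2e^(6t), y(t) = -2C_1e^(-2t) - C_2e^(6t)

Coefficient matrix A = [[30, 48], [-16, -26]].
Characteristic polynomial det(A - λI) = λ^2 - 4λ - 12 = 0.
Eigenvalues λ = -2, 6.
For λ=-2: (A-λI) row 1 is [32, 48], so an eigenvector is (3, -2).
For λ=6: (A-λI) row 1 is [24, 48], so an eigenvector is (2, -1).
General solution: C_1e^(-2t)(3,-2) + C_2e^(6t)(2,-1).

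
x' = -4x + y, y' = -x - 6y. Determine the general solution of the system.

x(t) = -K_1e^(-5t) - K_2te^(-5t) + K_2e^(-5t), y(t) = K_1e^(-5t) + K_2te^(-5t) - 2K_2e^(-5t)

Coefficient matrix A = [[-4, 1], [-1, -6]].
Characteristic polynomial det(A - λI) = λ^2 + 10λ + 25 = 0.
Single eigenvalue λ = -5 with algebraic multiplicity 2.
Eigenvector v = (-1,1); generalized eigenvector w with (A-λI)w=v is (1,-2).
General solution: e^(-5t)[K_1·v + K_2·(t·v + w)].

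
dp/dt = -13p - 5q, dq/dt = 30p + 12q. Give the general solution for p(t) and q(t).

p(t) = C_1e^(2t) - C_2e^(-3t), q(t) = -3C_1e^(2t) + 2C_2e^(-3t)

Coefficient matrix A = [[-13, -5], [30, 12]].
Characteristic polynomial det(A - λI) = λ^2 + λ - 6 = 0.
Eigenvalues λ = 2, -3.
For λ=2: (A-λI) row 1 is [-15, -5], so an eigenvector is (1, -3).
For λ=-3: (A-λI) row 1 is [-10, -5], so an eigenvector is (-1, 2).
General solution: C_1e^(2t)(1,-3) + C_2e^(-3t)(-1,2).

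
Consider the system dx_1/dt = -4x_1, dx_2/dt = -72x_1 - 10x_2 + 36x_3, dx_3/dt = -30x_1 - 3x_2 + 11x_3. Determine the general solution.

x_1(t) = K_1e^(-4t), x_2(t) = 4K_2e^(-t) + 3K_3e^(2t), x_3(t) = 2K_1e^(-4t) + K_2e^(-t) + K_3e^(2t)

Coefficient matrix A = [[-4, 0, 0], [-72, -10, 36], [-30, -3, 11]].
det(A - λI) = 0 gives eigenvalues λ = -4, -1, 2.
For λ=-4: eigenvector (1,0,2).
For λ=-1: eigenvector (0,4,1).
For λ=2: eigenvector (0,3,1).
General solution: K_1e^(-4t)(1,0,2) + K_2e^(-t)(0,4,1) + K_3e^(2t)(0,3,1).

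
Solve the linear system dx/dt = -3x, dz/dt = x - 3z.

Coefficient matrix A = [[-3, 0], [1, -3]].
Characteristic polynomial det(A - λI) = λ^2 + 6λ + 9 = 0.
Single eigenvalue λ = -3 with algebraic multiplicity 2.
Eigenvector v = (0,-1); generalized eigenvector w with (A-λI)w=v is (-1,-2).
General solution: e^(-3t)[K_1·v + K_2·(t·v + w)].

x(t) = -K_2e^(-3t), z(t) = -K_1e^(-3t) - K_2te^(-3t) - 2K_2e^(-3t)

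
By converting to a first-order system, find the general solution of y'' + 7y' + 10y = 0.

y(t) = C_1e^(-2t) + C_2e^(-5t)

Let x_1 = y, x_2 = y'. Then x_1' = x_2 and x_2' = -10x_1 - 7x_2.
A = [[0,1],[-10,-7]]; det(A-λI) = λ^2 + 7λ + 10.
Eigenvalues λ = -2, -5 with eigenvectors (1,-2), (1,-5).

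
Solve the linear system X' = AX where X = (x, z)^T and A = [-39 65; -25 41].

x(t) = 2C_1e^(t)sin(5t) + 3C_1e^(t)cos(5t) + 3C_2e^(t)sin(5t) - 2C_2e^(t)cos(5t), z(t) = C_1e^(t)sin(5t) + 2C_1e^(t)cos(5t) + 2C_2e^(t)sin(5t) - C_2e^(t)cos(5t)

Coefficient matrix A = [[-39, 65], [-25, 41]].
Characteristic polynomial det(A - λI) = λ^2 - 2λ + 26 = 0.
Eigenvalues λ = 1 ± 5i (complex conjugate pair).
For λ=1+5i: an eigenvector is (3,2) - i(2,1) = (3 - 2i, 2 - i).
A real fundamental pair from Re and Im of e^((1+5i)t)v: X_1 = e^(t)(cos(5t)·(3,2) + sin(5t)·(2,1)), X_2 = e^(t)(sin(5t)·(3,2) - cos(5t)·(2,1)).
General solution: C_1X_1 + C_2X_2.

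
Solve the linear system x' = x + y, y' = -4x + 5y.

Coefficient matrix A = [[1, 1], [-4, 5]].
Characteristic polynomial det(A - λI) = λ^2 - 6λ + 9 = 0.
Single eigenvalue λ = 3 with algebraic multiplicity 2.
Eigenvector v = (-1,-2); generalized eigenvector w with (A-λI)w=v is (1,1).
General solution: e^(3t)[C_1·v + C_2·(t·v + w)].

x(t) = -C_1e^(3t) - C_2te^(3t) + C_2e^(3t), y(t) = -2C_1e^(3t) - 2C_2te^(3t) + C_2e^(3t)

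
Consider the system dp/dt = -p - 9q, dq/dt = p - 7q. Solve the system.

p(t) = -3c_1e^(-4t) - 3c_2te^(-4t) + 2c_2e^(-4t), q(t) = -c_1e^(-4t) - c_2te^(-4t) + c_2e^(-4t)

Coefficient matrix A = [[-1, -9], [1, -7]].
Characteristic polynomial det(A - λI) = λ^2 + 8λ + 16 = 0.
Single eigenvalue λ = -4 with algebraic multiplicity 2.
Eigenvector v = (-3,-1); generalized eigenvector w with (A-λI)w=v is (2,1).
General solution: e^(-4t)[c_1·v + c_2·(t·v + w)].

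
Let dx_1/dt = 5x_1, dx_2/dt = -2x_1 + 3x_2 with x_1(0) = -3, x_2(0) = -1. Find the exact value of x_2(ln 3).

621

A = [[5,0],[-2,3]]; eigenvalues λ = 3, 5.
Eigenvectors: (0,-1) for λ=3, (1,-1) for λ=5.
From the initial condition, c_1 = 4, c_2 = -3.
x_2(ln 3) = (4)(3^3)(-1) + (-3)(3^5)(-1) = 621.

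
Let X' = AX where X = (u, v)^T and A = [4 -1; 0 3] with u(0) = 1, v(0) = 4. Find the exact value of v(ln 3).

108

A = [[4,-1],[0,3]]; eigenvalues λ = 4, 3.
Eigenvectors: (1,0) for λ=4, (-1,-1) for λ=3.
From the initial condition, c_1 = -3, c_2 = -4.
v(ln 3) = (-3)(3^4)(0) + (-4)(3^3)(-1) = 108.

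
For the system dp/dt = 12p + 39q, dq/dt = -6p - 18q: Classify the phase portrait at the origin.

stable spiral

A = [[12,39],[-6,-18]]; det(A-λI) = λ^2 + 6λ + 18.
λ = -3 ± 3i: negative real part.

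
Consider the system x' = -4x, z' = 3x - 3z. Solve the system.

Coefficient matrix A = [[-4, 0], [3, -3]].
Characteristic polynomial det(A - λI) = λ^2 + 7λ + 12 = 0.
Eigenvalues λ = -4, -3.
For λ=-4: (A-λI) row 2 is [3, 1], so an eigenvector is (1, -3).
For λ=-3: (A-λI) row 1 is [-1, 0], so an eigenvector is (0, -1).
General solution: K_1e^(-4t)(1,-3) + K_2e^(-3t)(0,-1).

x(t) = K_1e^(-4t), z(t) = -3K_1e^(-4t) - K_2e^(-3t)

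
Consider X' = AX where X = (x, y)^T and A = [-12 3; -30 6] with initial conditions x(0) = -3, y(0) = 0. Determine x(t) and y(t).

x(t) = 9e^(-3t)sin(3t) - 3e^(-3t)cos(3t), y(t) = 30e^(-3t)sin(3t)

Coefficient matrix A = [[-12, 3], [-30, 6]].
Characteristic polynomial det(A - λI) = λ^2 + 6λ + 18 = 0.
Eigenvalues λ = -3 ± 3i (complex conjugate pair).
For λ=-3+3i: an eigenvector is (0,1) - i(1,3) = (0 - i, 1 - 3i).
A real fundamental pair from Re and Im of e^((-3+3i)t)v: X_1 = e^(-3t)(cos(3t)·(0,1) + sin(3t)·(1,3)), X_2 = e^(-3t)(sin(3t)·(0,1) - cos(3t)·(1,3)).
General solution: C_1X_1 + C_2X_2.
Applying x(0)=-3, y(0)=0 gives C_1=9, C_2=3.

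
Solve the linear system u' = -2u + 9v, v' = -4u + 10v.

Coefficient matrix A = [[-2, 9], [-4, 10]].
Characteristic polynomial det(A - λI) = λ^2 - 8λ + 16 = 0.
Single eigenvalue λ = 4 with algebraic multiplicity 2.
Eigenvector v = (-3,-2); generalized eigenvector w with (A-λI)w=v is (2,1).
General solution: e^(4t)[c_1·v + c_2·(t·v + w)].

u(t) = -3c_1e^(4t) - 3c_2te^(4t) + 2c_2e^(4t), v(t) = -2c_1e^(4t) - 2c_2te^(4t) + c_2e^(4t)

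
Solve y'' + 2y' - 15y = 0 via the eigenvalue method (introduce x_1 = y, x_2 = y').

Let x_1 = y, x_2 = y'. Then x_1' = x_2 and x_2' = 15x_1 - 2x_2.
A = [[0,1],[15,-2]]; det(A-λI) = λ^2 + 2λ - 15.
Eigenvalues λ = 3, -5 with eigenvectors (1,3), (1,-5).

y(t) = C_1e^(3t) + C_2e^(-5t)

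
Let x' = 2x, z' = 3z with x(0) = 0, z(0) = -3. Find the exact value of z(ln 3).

-81

A = [[2,0],[0,3]]; eigenvalues λ = 3, 2.
Eigenvectors: (0,-1) for λ=3, (1,0) for λ=2.
From the initial condition, c_1 = 3, c_2 = 0.
z(ln 3) = (3)(3^3)(-1) + (0)(3^2)(0) = -81.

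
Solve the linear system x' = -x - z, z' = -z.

Coefficient matrix A = [[-1, -1], [0, -1]].
Characteristic polynomial det(A - λI) = λ^2 + 2λ + 1 = 0.
Single eigenvalue λ = -1 with algebraic multiplicity 2.
Eigenvector v = (-1,0); generalized eigenvector w with (A-λI)w=v is (-2,1).
General solution: e^(-t)[C_1·v + C_2·(t·v + w)].

x(t) = -C_1e^(-t) - C_2te^(-t) - 2C_2e^(-t), z(t) = C_2e^(-t)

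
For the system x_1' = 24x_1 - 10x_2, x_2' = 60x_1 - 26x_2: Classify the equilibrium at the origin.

A = [[24,-10],[60,-26]]; det(A-λI) = λ^2 + 2λ - 24.
λ = 4, -6: opposite signs.

saddle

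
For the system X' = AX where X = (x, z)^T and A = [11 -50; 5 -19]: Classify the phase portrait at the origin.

stable spiral

A = [[11,-50],[5,-19]]; det(A-λI) = λ^2 + 8λ + 41.
λ = -4 ± 5i: negative real part.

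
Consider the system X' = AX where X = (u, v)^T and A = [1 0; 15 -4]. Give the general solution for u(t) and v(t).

u(t) = -c_2e^(t), v(t) = -c_1e^(-4t) - 3c_2e^(t)

Coefficient matrix A = [[1, 0], [15, -4]].
Characteristic polynomial det(A - λI) = λ^2 + 3λ - 4 = 0.
Eigenvalues λ = -4, 1.
For λ=-4: (A-λI) row 1 is [5, 0], so an eigenvector is (0, -1).
For λ=1: (A-λI) row 2 is [15, -5], so an eigenvector is (-1, -3).
General solution: c_1e^(-4t)(0,-1) + c_2e^(t)(-1,-3).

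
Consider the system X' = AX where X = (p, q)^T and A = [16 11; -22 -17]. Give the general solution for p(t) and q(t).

Coefficient matrix A = [[16, 11], [-22, -17]].
Characteristic polynomial det(A - λI) = λ^2 + λ - 30 = 0.
Eigenvalues λ = -6, 5.
For λ=-6: (A-λI) row 1 is [22, 11], so an eigenvector is (1, -2).
For λ=5: (A-λI) row 1 is [11, 11], so an eigenvector is (-1, 1).
General solution: K_1e^(-6t)(1,-2) + K_2e^(5t)(-1,1).

p(t) = K_1e^(-6t) - K_2e^(5t), q(t) = -2K_1e^(-6t) + K_2e^(5t)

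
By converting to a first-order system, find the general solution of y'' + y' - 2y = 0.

y(t) = C_1e^(t) + C_2e^(-2t)

Let x_1 = y, x_2 = y'. Then x_1' = x_2 and x_2' = 2x_1 - x_2.
A = [[0,1],[2,-1]]; det(A-λI) = λ^2 + λ - 2.
Eigenvalues λ = 1, -2 with eigenvectors (1,1), (1,-2).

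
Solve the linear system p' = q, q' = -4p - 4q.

Coefficient matrix A = [[0, 1], [-4, -4]].
Characteristic polynomial det(A - λI) = λ^2 + 4λ + 4 = 0.
Single eigenvalue λ = -2 with algebraic multiplicity 2.
Eigenvector v = (-1,2); generalized eigenvector w with (A-λI)w=v is (-1,1).
General solution: e^(-2t)[c_1·v + c_2·(t·v + w)].

p(t) = -c_1e^(-2t) - c_2te^(-2t) - c_2e^(-2t), q(t) = 2c_1e^(-2t) + 2c_2te^(-2t) + c_2e^(-2t)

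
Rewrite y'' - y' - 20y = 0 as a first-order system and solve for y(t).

y(t) = K_1e^(5t) + K_2e^(-4t)

Let x_1 = y, x_2 = y'. Then x_1' = x_2 and x_2' = 20x_1 + x_2.
A = [[0,1],[20,1]]; det(A-λI) = λ^2 - λ - 20.
Eigenvalues λ = 5, -4 with eigenvectors (1,5), (1,-4).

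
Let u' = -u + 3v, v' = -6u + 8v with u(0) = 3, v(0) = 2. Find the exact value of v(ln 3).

A = [[-1,3],[-6,8]]; eigenvalues λ = 5, 2.
Eigenvectors: (1,2) for λ=5, (1,1) for λ=2.
From the initial condition, c_1 = -1, c_2 = 4.
v(ln 3) = (-1)(3^5)(2) + (4)(3^2)(1) = -450.

-450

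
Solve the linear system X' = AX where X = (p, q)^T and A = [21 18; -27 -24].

p(t) = -C_1e^(3t) - 2C_2e^(-6t), q(t) = C_1e^(3t) + 3C_2e^(-6t)

Coefficient matrix A = [[21, 18], [-27, -24]].
Characteristic polynomial det(A - λI) = λ^2 + 3λ - 18 = 0.
Eigenvalues λ = 3, -6.
For λ=3: (A-λI) row 1 is [18, 18], so an eigenvector is (-1, 1).
For λ=-6: (A-λI) row 1 is [27, 18], so an eigenvector is (-2, 3).
General solution: C_1e^(3t)(-1,1) + C_2e^(-6t)(-2,3).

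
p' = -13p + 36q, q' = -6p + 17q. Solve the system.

Coefficient matrix A = [[-13, 36], [-6, 17]].
Characteristic polynomial det(A - λI) = λ^2 - 4λ - 5 = 0.
Eigenvalues λ = -1, 5.
For λ=-1: (A-λI) row 1 is [-12, 36], so an eigenvector is (-3, -1).
For λ=5: (A-λI) row 1 is [-18, 36], so an eigenvector is (2, 1).
General solution: K_1e^(-t)(-3,-1) + K_2e^(5t)(2,1).

p(t) = -3K_1e^(-t) + 2K_2e^(5t), q(t) = -K_1e^(-t) + K_2e^(5t)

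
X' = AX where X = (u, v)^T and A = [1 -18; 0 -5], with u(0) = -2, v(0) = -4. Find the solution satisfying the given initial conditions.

u(t) = 10e^(t) - 12e^(-5t), v(t) = -4e^(-5t)

Coefficient matrix A = [[1, -18], [0, -5]].
Characteristic polynomial det(A - λI) = λ^2 + 4λ - 5 = 0.
Eigenvalues λ = 1, -5.
For λ=1: (A-λI) row 1 is [0, -18], so an eigenvector is (1, 0).
For λ=-5: (A-λI) row 1 is [6, -18], so an eigenvector is (3, 1).
General solution: K_1e^(t)(1,0) + K_2e^(-5t)(3,1).
Applying u(0)=-2, v(0)=-4 gives K_1=10, K_2=-4.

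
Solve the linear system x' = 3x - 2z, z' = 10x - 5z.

x(t) = -c_1e^(-t)cos(2t) - c_2e^(-t)sin(2t), z(t) = -c_1e^(-t)sin(2t) - 2c_1e^(-t)cos(2t) - 2c_2e^(-t)sin(2t) + c_2e^(-t)cos(2t)

Coefficient matrix A = [[3, -2], [10, -5]].
Characteristic polynomial det(A - λI) = λ^2 + 2λ + 5 = 0.
Eigenvalues λ = -1 ± 2i (complex conjugate pair).
For λ=-1+2i: an eigenvector is (-1,-2) - i(0,-1) = (-1, -2 + i).
A real fundamental pair from Re and Im of e^((-1+2i)t)v: X_1 = e^(-t)(cos(2t)·(-1,-2) + sin(2t)·(0,-1)), X_2 = e^(-t)(sin(2t)·(-1,-2) - cos(2t)·(0,-1)).
General solution: c_1X_1 + c_2X_2.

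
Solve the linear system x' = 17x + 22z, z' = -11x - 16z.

x(t) = c_1e^(-5t) + 2c_2e^(6t), z(t) = -c_1e^(-5t) - c_2e^(6t)

Coefficient matrix A = [[17, 22], [-11, -16]].
Characteristic polynomial det(A - λI) = λ^2 - λ - 30 = 0.
Eigenvalues λ = -5, 6.
For λ=-5: (A-λI) row 1 is [22, 22], so an eigenvector is (1, -1).
For λ=6: (A-λI) row 1 is [11, 22], so an eigenvector is (2, -1).
General solution: c_1e^(-5t)(1,-1) + c_2e^(6t)(2,-1).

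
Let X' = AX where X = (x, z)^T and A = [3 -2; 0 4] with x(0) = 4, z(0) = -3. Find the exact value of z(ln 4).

-768

A = [[3,-2],[0,4]]; eigenvalues λ = 4, 3.
Eigenvectors: (-2,1) for λ=4, (1,0) for λ=3.
From the initial condition, c_1 = -3, c_2 = -2.
z(ln 4) = (-3)(4^4)(1) + (-2)(4^3)(0) = -768.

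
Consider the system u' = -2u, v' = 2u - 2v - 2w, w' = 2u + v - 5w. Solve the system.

u(t) = c_1e^(-2t), v(t) = c_1e^(-2t) - c_2e^(-4t) + 2c_3e^(-3t), w(t) = c_1e^(-2t) - c_2e^(-4t) + c_3e^(-3t)

Coefficient matrix A = [[-2, 0, 0], [2, -2, -2], [2, 1, -5]].
det(A - λI) = 0 gives eigenvalues λ = -2, -4, -3.
For λ=-2: eigenvector (1,1,1).
For λ=-4: eigenvector (0,-1,-1).
For λ=-3: eigenvector (0,2,1).
General solution: c_1e^(-2t)(1,1,1) + c_2e^(-4t)(0,-1,-1) + c_3e^(-3t)(0,2,1).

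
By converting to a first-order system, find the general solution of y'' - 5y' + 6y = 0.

Let x_1 = y, x_2 = y'. Then x_1' = x_2 and x_2' = -6x_1 + 5x_2.
A = [[0,1],[-6,5]]; det(A-λI) = λ^2 - 5λ + 6.
Eigenvalues λ = 3, 2 with eigenvectors (1,3), (1,2).

y(t) = C_1e^(3t) + C_2e^(2t)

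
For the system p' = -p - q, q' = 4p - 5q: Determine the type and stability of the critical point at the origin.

stable improper node

A = [[-1,-1],[4,-5]]; det(A-λI) = λ^2 + 6λ + 9.
repeated λ = -3 with a single eigenvector.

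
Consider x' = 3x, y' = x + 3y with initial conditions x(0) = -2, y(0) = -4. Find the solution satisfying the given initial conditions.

x(t) = -2e^(3t), y(t) = -2te^(3t) - 4e^(3t)

Coefficient matrix A = [[3, 0], [1, 3]].
Characteristic polynomial det(A - λI) = λ^2 - 6λ + 9 = 0.
Single eigenvalue λ = 3 with algebraic multiplicity 2.
Eigenvector v = (0,1); generalized eigenvector w with (A-λI)w=v is (1,-1).
General solution: e^(3t)[C_1·v + C_2·(t·v + w)].
Applying x(0)=-2, y(0)=-4 gives C_1=-6, C_2=-2.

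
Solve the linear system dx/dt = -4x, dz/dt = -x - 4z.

x(t) = -c_2e^(-4t), z(t) = c_1e^(-4t) + c_2te^(-4t)

Coefficient matrix A = [[-4, 0], [-1, -4]].
Characteristic polynomial det(A - λI) = λ^2 + 8λ + 16 = 0.
Single eigenvalue λ = -4 with algebraic multiplicity 2.
Eigenvector v = (0,1); generalized eigenvector w with (A-λI)w=v is (-1,0).
General solution: e^(-4t)[c_1·v + c_2·(t·v + w)].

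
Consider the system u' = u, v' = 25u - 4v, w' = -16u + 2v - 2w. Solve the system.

Coefficient matrix A = [[1, 0, 0], [25, -4, 0], [-16, 2, -2]].
det(A - λI) = 0 gives eigenvalues λ = -4, 1, -2.
For λ=-4: eigenvector (0,1,-1).
For λ=1: eigenvector (1,5,-2).
For λ=-2: eigenvector (0,0,1).
General solution: K_1e^(-4t)(0,1,-1) + K_2e^(t)(1,5,-2) + K_3e^(-2t)(0,0,1).

u(t) = K_2e^(t), v(t) = K_1e^(-4t) + 5K_2e^(t), w(t) = -K_1e^(-4t) - 2K_2e^(t) + K_3e^(-2t)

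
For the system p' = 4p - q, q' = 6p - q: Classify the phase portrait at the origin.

unstable node

A = [[4,-1],[6,-1]]; det(A-λI) = λ^2 - 3λ + 2.
λ = 1, 2: both positive.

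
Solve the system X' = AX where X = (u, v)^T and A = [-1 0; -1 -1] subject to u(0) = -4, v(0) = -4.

Coefficient matrix A = [[-1, 0], [-1, -1]].
Characteristic polynomial det(A - λI) = λ^2 + 2λ + 1 = 0.
Single eigenvalue λ = -1 with algebraic multiplicity 2.
Eigenvector v = (0,1); generalized eigenvector w with (A-λI)w=v is (-1,0).
General solution: e^(-t)[c_1·v + c_2·(t·v + w)].
Applying u(0)=-4, v(0)=-4 gives c_1=-4, c_2=4.

u(t) = -4e^(-t), v(t) = 4te^(-t) - 4e^(-t)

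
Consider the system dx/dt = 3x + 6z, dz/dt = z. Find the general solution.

x(t) = -c_1e^(3t) + 3c_2e^(t), z(t) = -c_2e^(t)

Coefficient matrix A = [[3, 6], [0, 1]].
Characteristic polynomial det(A - λI) = λ^2 - 4λ + 3 = 0.
Eigenvalues λ = 3, 1.
For λ=3: (A-λI) row 1 is [0, 6], so an eigenvector is (-1, 0).
For λ=1: (A-λI) row 1 is [2, 6], so an eigenvector is (3, -1).
General solution: c_1e^(3t)(-1,0) + c_2e^(t)(3,-1).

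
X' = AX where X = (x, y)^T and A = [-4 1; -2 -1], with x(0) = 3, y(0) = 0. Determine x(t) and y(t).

Coefficient matrix A = [[-4, 1], [-2, -1]].
Characteristic polynomial det(A - λI) = λ^2 + 5λ + 6 = 0.
Eigenvalues λ = -2, -3.
For λ=-2: (A-λI) row 1 is [-2, 1], so an eigenvector is (-1, -2).
For λ=-3: (A-λI) row 1 is [-1, 1], so an eigenvector is (-1, -1).
General solution: C_1e^(-2t)(-1,-2) + C_2e^(-3t)(-1,-1).
Applying x(0)=3, y(0)=0 gives C_1=3, C_2=-6.

x(t) = -3e^(-2t) + 6e^(-3t), y(t) = -6e^(-2t) + 6e^(-3t)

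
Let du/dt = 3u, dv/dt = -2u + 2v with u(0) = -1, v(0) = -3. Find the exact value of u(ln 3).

-27

A = [[3,0],[-2,2]]; eigenvalues λ = 3, 2.
Eigenvectors: (1,-2) for λ=3, (0,1) for λ=2.
From the initial condition, c_1 = -1, c_2 = -5.
u(ln 3) = (-1)(3^3)(1) + (-5)(3^2)(0) = -27.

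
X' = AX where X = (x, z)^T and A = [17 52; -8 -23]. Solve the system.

Coefficient matrix A = [[17, 52], [-8, -23]].
Characteristic polynomial det(A - λI) = λ^2 + 6λ + 25 = 0.
Eigenvalues λ = -3 ± 4i (complex conjugate pair).
For λ=-3+4i: an eigenvector is (2,-1) - i(-3,1) = (2 + 3i, -1 - i).
A real fundamental pair from Re and Im of e^((-3+4i)t)v: X_1 = e^(-3t)(cos(4t)·(2,-1) + sin(4t)·(-3,1)), X_2 = e^(-3t)(sin(4t)·(2,-1) - cos(4t)·(-3,1)).
General solution: C_1X_1 + C_2X_2.

x(t) = -3C_1e^(-3t)sin(4t) + 2C_1e^(-3t)cos(4t) + 2C_2e^(-3t)sin(4t) + 3C_2e^(-3t)cos(4t), z(t) = C_1e^(-3t)sin(4t) - C_1e^(-3t)cos(4t) - C_2e^(-3t)sin(4t) - C_2e^(-3t)cos(4t)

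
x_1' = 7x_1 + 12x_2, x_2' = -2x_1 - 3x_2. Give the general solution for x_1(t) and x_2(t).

Coefficient matrix A = [[7, 12], [-2, -3]].
Characteristic polynomial det(A - λI) = λ^2 - 4λ + 3 = 0.
Eigenvalues λ = 1, 3.
For λ=1: (A-λI) row 1 is [6, 12], so an eigenvector is (-2, 1).
For λ=3: (A-λI) row 1 is [4, 12], so an eigenvector is (-3, 1).
General solution: C_1e^(t)(-2,1) + C_2e^(3t)(-3,1).

x_1(t) = -2C_1e^(t) - 3C_2e^(3t), x_2(t) = C_1e^(t) + C_2e^(3t)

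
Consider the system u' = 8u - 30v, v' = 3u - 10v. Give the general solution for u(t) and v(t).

Coefficient matrix A = [[8, -30], [3, -10]].
Characteristic polynomial det(A - λI) = λ^2 + 2λ + 10 = 0.
Eigenvalues λ = -1 ± 3i (complex conjugate pair).
For λ=-1+3i: an eigenvector is (1,0) - i(3,1) = (1 - 3i, 0 - i).
A real fundamental pair from Re and Im of e^((-1+3i)t)v: X_1 = e^(-t)(cos(3t)·(1,0) + sin(3t)·(3,1)), X_2 = e^(-t)(sin(3t)·(1,0) - cos(3t)·(3,1)).
General solution: K_1X_1 + K_2X_2.

u(t) = 3K_1e^(-t)sin(3t) + K_1e^(-t)cos(3t) + K_2e^(-t)sin(3t) - 3K_2e^(-t)cos(3t), v(t) = K_1e^(-t)sin(3t) - K_2e^(-t)cos(3t)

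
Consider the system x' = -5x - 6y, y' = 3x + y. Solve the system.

x(t) = -C_1e^(-2t)sin(3t) + C_1e^(-2t)cos(3t) + C_2e^(-2t)sin(3t) + C_2e^(-2t)cos(3t), y(t) = C_1e^(-2t)sin(3t) - C_2e^(-2t)cos(3t)

Coefficient matrix A = [[-5, -6], [3, 1]].
Characteristic polynomial det(A - λI) = λ^2 + 4λ + 13 = 0.
Eigenvalues λ = -2 ± 3i (complex conjugate pair).
For λ=-2+3i: an eigenvector is (1,0) - i(-1,1) = (1 + i, 0 - i).
A real fundamental pair from Re and Im of e^((-2+3i)t)v: X_1 = e^(-2t)(cos(3t)·(1,0) + sin(3t)·(-1,1)), X_2 = e^(-2t)(sin(3t)·(1,0) - cos(3t)·(-1,1)).
General solution: C_1X_1 + C_2X_2.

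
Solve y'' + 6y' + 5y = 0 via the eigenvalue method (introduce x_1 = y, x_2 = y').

Let x_1 = y, x_2 = y'. Then x_1' = x_2 and x_2' = -5x_1 - 6x_2.
A = [[0,1],[-5,-6]]; det(A-λI) = λ^2 + 6λ + 5.
Eigenvalues λ = -1, -5 with eigenvectors (1,-1), (1,-5).

y(t) = c_1e^(-t) + c_2e^(-5t)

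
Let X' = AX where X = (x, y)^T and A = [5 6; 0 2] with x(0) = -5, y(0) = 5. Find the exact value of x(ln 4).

A = [[5,6],[0,2]]; eigenvalues λ = 2, 5.
Eigenvectors: (-2,1) for λ=2, (-1,0) for λ=5.
From the initial condition, c_1 = 5, c_2 = -5.
x(ln 4) = (5)(4^2)(-2) + (-5)(4^5)(-1) = 4960.

4960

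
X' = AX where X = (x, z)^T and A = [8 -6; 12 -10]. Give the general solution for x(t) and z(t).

Coefficient matrix A = [[8, -6], [12, -10]].
Characteristic polynomial det(A - λI) = λ^2 + 2λ - 8 = 0.
Eigenvalues λ = 2, -4.
For λ=2: (A-λI) row 1 is [6, -6], so an eigenvector is (1, 1).
For λ=-4: (A-λI) row 1 is [12, -6], so an eigenvector is (-1, -2).
General solution: c_1e^(2t)(1,1) + c_2e^(-4t)(-1,-2).

x(t) = c_1e^(2t) - c_2e^(-4t), z(t) = c_1e^(2t) - 2c_2e^(-4t)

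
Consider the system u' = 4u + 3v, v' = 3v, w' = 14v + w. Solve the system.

u(t) = -3C_2e^(3t) + C_3e^(4t), v(t) = C_2e^(3t), w(t) = C_1e^(t) + 7C_2e^(3t)

Coefficient matrix A = [[4, 3, 0], [0, 3, 0], [0, 14, 1]].
det(A - λI) = 0 gives eigenvalues λ = 1, 3, 4.
For λ=1: eigenvector (0,0,1).
For λ=3: eigenvector (-3,1,7).
For λ=4: eigenvector (1,0,0).
General solution: C_1e^(t)(0,0,1) + C_2e^(3t)(-3,1,7) + C_3e^(4t)(1,0,0).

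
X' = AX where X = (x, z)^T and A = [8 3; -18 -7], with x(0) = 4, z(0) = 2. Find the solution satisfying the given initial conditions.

x(t) = 14e^(2t) - 10e^(-t), z(t) = -28e^(2t) + 30e^(-t)

Coefficient matrix A = [[8, 3], [-18, -7]].
Characteristic polynomial det(A - λI) = λ^2 - λ - 2 = 0.
Eigenvalues λ = 2, -1.
For λ=2: (A-λI) row 1 is [6, 3], so an eigenvector is (-1, 2).
For λ=-1: (A-λI) row 1 is [9, 3], so an eigenvector is (-1, 3).
General solution: c_1e^(2t)(-1,2) + c_2e^(-t)(-1,3).
Applying x(0)=4, z(0)=2 gives c_1=-14, c_2=10.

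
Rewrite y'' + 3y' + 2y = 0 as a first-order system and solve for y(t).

Let x_1 = y, x_2 = y'. Then x_1' = x_2 and x_2' = -2x_1 - 3x_2.
A = [[0,1],[-2,-3]]; det(A-λI) = λ^2 + 3λ + 2.
Eigenvalues λ = -2, -1 with eigenvectors (1,-2), (1,-1).

y(t) = c_1e^(-2t) + c_2e^(-t)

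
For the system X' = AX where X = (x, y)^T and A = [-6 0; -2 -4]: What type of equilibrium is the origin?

A = [[-6,0],[-2,-4]]; det(A-λI) = λ^2 + 10λ + 24.
λ = -6, -4: both negative.

stable node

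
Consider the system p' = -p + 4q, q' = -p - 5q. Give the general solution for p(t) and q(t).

Coefficient matrix A = [[-1, 4], [-1, -5]].
Characteristic polynomial det(A - λI) = λ^2 + 6λ + 9 = 0.
Single eigenvalue λ = -3 with algebraic multiplicity 2.
Eigenvector v = (2,-1); generalized eigenvector w with (A-λI)w=v is (1,0).
General solution: e^(-3t)[c_1·v + c_2·(t·v + w)].

p(t) = 2c_1e^(-3t) + 2c_2te^(-3t) + c_2e^(-3t), q(t) = -c_1e^(-3t) - c_2te^(-3t)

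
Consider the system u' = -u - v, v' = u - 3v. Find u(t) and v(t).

u(t) = -c_1e^(-2t) - c_2te^(-2t) + c_2e^(-2t), v(t) = -c_1e^(-2t) - c_2te^(-2t) + 2c_2e^(-2t)

Coefficient matrix A = [[-1, -1], [1, -3]].
Characteristic polynomial det(A - λI) = λ^2 + 4λ + 4 = 0.
Single eigenvalue λ = -2 with algebraic multiplicity 2.
Eigenvector v = (-1,-1); generalized eigenvector w with (A-λI)w=v is (1,2).
General solution: e^(-2t)[c_1·v + c_2·(t·v + w)].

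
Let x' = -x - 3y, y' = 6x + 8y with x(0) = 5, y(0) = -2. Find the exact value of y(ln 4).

A = [[-1,-3],[6,8]]; eigenvalues λ = 5, 2.
Eigenvectors: (1,-2) for λ=5, (1,-1) for λ=2.
From the initial condition, c_1 = -3, c_2 = 8.
y(ln 4) = (-3)(4^5)(-2) + (8)(4^2)(-1) = 6016.

6016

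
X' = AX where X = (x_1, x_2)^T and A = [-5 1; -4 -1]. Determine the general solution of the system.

Coefficient matrix A = [[-5, 1], [-4, -1]].
Characteristic polynomial det(A - λI) = λ^2 + 6λ + 9 = 0.
Single eigenvalue λ = -3 with algebraic multiplicity 2.
Eigenvector v = (-1,-2); generalized eigenvector w with (A-λI)w=v is (2,3).
General solution: e^(-3t)[c_1·v + c_2·(t·v + w)].

x_1(t) = -c_1e^(-3t) - c_2te^(-3t) + 2c_2e^(-3t), x_2(t) = -2c_1e^(-3t) - 2c_2te^(-3t) + 3c_2e^(-3t)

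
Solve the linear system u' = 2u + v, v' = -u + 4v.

Coefficient matrix A = [[2, 1], [-1, 4]].
Characteristic polynomial det(A - λI) = λ^2 - 6λ + 9 = 0.
Single eigenvalue λ = 3 with algebraic multiplicity 2.
Eigenvector v = (-1,-1); generalized eigenvector w with (A-λI)w=v is (-1,-2).
General solution: e^(3t)[c_1·v + c_2·(t·v + w)].

u(t) = -c_1e^(3t) - c_2te^(3t) - c_2e^(3t), v(t) = -c_1e^(3t) - c_2te^(3t) - 2c_2e^(3t)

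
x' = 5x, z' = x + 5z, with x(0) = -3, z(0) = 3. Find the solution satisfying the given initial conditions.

Coefficient matrix A = [[5, 0], [1, 5]].
Characteristic polynomial det(A - λI) = λ^2 - 10λ + 25 = 0.
Single eigenvalue λ = 5 with algebraic multiplicity 2.
Eigenvector v = (0,1); generalized eigenvector w with (A-λI)w=v is (1,3).
General solution: e^(5t)[c_1·v + c_2·(t·v + w)].
Applying x(0)=-3, z(0)=3 gives c_1=12, c_2=-3.

x(t) = -3e^(5t), z(t) = -3te^(5t) + 3e^(5t)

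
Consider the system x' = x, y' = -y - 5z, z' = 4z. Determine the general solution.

Coefficient matrix A = [[1, 0, 0], [0, -1, -5], [0, 0, 4]].
det(A - λI) = 0 gives eigenvalues λ = 1, 4, -1.
For λ=1: eigenvector (1,0,0).
For λ=4: eigenvector (0,-1,1).
For λ=-1: eigenvector (0,1,0).
General solution: K_1e^(t)(1,0,0) + K_2e^(4t)(0,-1,1) + K_3e^(-t)(0,1,0).

x(t) = K_1e^(t), y(t) = -K_2e^(4t) + K_3e^(-t), z(t) = K_2e^(4t)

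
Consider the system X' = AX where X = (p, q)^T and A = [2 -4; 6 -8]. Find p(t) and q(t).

Coefficient matrix A = [[2, -4], [6, -8]].
Characteristic polynomial det(A - λI) = λ^2 + 6λ + 8 = 0.
Eigenvalues λ = -2, -4.
For λ=-2: (A-λI) row 1 is [4, -4], so an eigenvector is (1, 1).
For λ=-4: (A-λI) row 1 is [6, -4], so an eigenvector is (-2, -3).
General solution: c_1e^(-2t)(1,1) + c_2e^(-4t)(-2,-3).

p(t) = c_1e^(-2t) - 2c_2e^(-4t), q(t) = c_1e^(-2t) - 3c_2e^(-4t)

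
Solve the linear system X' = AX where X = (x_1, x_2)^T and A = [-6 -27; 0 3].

Coefficient matrix A = [[-6, -27], [0, 3]].
Characteristic polynomial det(A - λI) = λ^2 + 3λ - 18 = 0.
Eigenvalues λ = -6, 3.
For λ=-6: (A-λI) row 1 is [0, -27], so an eigenvector is (-1, 0).
For λ=3: (A-λI) row 1 is [-9, -27], so an eigenvector is (-3, 1).
General solution: K_1e^(-6t)(-1,0) + K_2e^(3t)(-3,1).

x_1(t) = -K_1e^(-6t) - 3K_2e^(3t), x_2(t) = K_2e^(3t)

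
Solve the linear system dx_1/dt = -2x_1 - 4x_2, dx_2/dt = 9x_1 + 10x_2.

Coefficient matrix A = [[-2, -4], [9, 10]].
Characteristic polynomial det(A - λI) = λ^2 - 8λ + 16 = 0.
Single eigenvalue λ = 4 with algebraic multiplicity 2.
Eigenvector v = (2,-3); generalized eigenvector w with (A-λI)w=v is (-1,1).
General solution: e^(4t)[K_1·v + K_2·(t·v + w)].

x_1(t) = 2K_1e^(4t) + 2K_2te^(4t) - K_2e^(4t), x_2(t) = -3K_1e^(4t) - 3K_2te^(4t) + K_2e^(4t)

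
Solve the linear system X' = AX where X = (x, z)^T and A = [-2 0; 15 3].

x(t) = -K_2e^(-2t), z(t) = K_1e^(3t) + 3K_2e^(-2t)

Coefficient matrix A = [[-2, 0], [15, 3]].
Characteristic polynomial det(A - λI) = λ^2 - λ - 6 = 0.
Eigenvalues λ = 3, -2.
For λ=3: (A-λI) row 1 is [-5, 0], so an eigenvector is (0, 1).
For λ=-2: (A-λI) row 2 is [15, 5], so an eigenvector is (-1, 3).
General solution: K_1e^(3t)(0,1) + K_2e^(-2t)(-1,3).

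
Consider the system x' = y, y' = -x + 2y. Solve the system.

Coefficient matrix A = [[0, 1], [-1, 2]].
Characteristic polynomial det(A - λI) = λ^2 - 2λ + 1 = 0.
Single eigenvalue λ = 1 with algebraic multiplicity 2.
Eigenvector v = (1,1); generalized eigenvector w with (A-λI)w=v is (-3,-2).
General solution: e^(t)[K_1·v + K_2·(t·v + w)].

x(t) = K_1e^(t) + K_2te^(t) - 3K_2e^(t), y(t) = K_1e^(t) + K_2te^(t) - 2K_2e^(t)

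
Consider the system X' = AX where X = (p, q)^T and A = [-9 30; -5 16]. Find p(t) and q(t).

p(t) = -3c_1e^(t) - 2c_2e^(6t), q(t) = -c_1e^(t) - c_2e^(6t)

Coefficient matrix A = [[-9, 30], [-5, 16]].
Characteristic polynomial det(A - λI) = λ^2 - 7λ + 6 = 0.
Eigenvalues λ = 1, 6.
For λ=1: (A-λI) row 1 is [-10, 30], so an eigenvector is (-3, -1).
For λ=6: (A-λI) row 1 is [-15, 30], so an eigenvector is (-2, -1).
General solution: c_1e^(t)(-3,-1) + c_2e^(6t)(-2,-1).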